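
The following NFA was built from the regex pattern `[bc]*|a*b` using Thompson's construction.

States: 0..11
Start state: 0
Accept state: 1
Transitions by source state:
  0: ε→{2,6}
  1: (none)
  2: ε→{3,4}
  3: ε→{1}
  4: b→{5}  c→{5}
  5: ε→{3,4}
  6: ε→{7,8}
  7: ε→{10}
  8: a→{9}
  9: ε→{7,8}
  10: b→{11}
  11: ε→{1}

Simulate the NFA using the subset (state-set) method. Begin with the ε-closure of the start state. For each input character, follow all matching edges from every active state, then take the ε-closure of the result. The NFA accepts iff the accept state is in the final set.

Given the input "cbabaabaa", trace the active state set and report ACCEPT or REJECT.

initial (ε-close {0}): {0,1,2,3,4,6,7,8,10}
'c' @ 1: {1,3,4,5}  [accepting]
'b' @ 2: {1,3,4,5}  [accepting]
'a' @ 3: {}  — no active states
rest 'baabaa' ignored (set empty)
after full input: {}  (accept=1 not in)

Answer: REJECT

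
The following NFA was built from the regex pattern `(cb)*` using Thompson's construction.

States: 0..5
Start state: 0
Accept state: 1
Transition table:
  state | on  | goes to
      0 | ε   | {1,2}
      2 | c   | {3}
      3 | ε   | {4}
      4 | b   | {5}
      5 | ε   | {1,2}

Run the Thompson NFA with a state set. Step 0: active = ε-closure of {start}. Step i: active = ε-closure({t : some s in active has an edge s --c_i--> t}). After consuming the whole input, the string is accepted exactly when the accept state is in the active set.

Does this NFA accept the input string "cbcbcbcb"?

initial (ε-close {0}): {0,1,2}
'c' @ 1: {3,4}
'b' @ 2: {1,2,5}  (accept∈set)
'c' @ 3: {3,4}
'b' @ 4: {1,2,5}  (accept∈set)
'c' @ 5: {3,4}
'b' @ 6: {1,2,5}  (accept∈set)
'c' @ 7: {3,4}
'b' @ 8: {1,2,5}  (accept∈set)
final: {1,2,5}; accept 1 in set

Answer: ACCEPT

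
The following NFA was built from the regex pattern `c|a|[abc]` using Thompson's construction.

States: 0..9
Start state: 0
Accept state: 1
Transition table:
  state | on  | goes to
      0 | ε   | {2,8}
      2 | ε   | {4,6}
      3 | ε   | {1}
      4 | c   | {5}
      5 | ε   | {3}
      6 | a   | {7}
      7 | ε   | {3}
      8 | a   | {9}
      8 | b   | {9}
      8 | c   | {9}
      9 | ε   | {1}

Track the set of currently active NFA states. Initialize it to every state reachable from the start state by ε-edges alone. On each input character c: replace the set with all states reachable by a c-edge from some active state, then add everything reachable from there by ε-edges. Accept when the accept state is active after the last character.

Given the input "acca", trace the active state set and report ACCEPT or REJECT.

S₀ = ε-closure({0}) = {0,2,4,6,8}
'a' @ 1: {1,3,7,9}  (accept∈set)
'c' @ 2: {}  — dead — no transitions
rest 'ca' ignored (set empty)
final: {}; accept 1 not in set

Answer: REJECT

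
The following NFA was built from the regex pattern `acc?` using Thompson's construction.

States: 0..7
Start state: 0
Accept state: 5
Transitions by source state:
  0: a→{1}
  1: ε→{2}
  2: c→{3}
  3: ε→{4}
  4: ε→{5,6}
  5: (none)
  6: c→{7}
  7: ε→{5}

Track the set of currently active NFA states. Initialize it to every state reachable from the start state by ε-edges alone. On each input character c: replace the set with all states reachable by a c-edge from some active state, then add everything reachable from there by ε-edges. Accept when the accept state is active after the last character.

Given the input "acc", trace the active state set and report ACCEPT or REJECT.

Answer: ACCEPT

Trace:
initial (ε-close {0}): {0}
'a' @ 1: {1,2}
'c' @ 2: {3,4,5,6}  (accept∈set)
'c' @ 3: {5,7}  (accept∈set)
after full input: {5,7}  (accept=5 in)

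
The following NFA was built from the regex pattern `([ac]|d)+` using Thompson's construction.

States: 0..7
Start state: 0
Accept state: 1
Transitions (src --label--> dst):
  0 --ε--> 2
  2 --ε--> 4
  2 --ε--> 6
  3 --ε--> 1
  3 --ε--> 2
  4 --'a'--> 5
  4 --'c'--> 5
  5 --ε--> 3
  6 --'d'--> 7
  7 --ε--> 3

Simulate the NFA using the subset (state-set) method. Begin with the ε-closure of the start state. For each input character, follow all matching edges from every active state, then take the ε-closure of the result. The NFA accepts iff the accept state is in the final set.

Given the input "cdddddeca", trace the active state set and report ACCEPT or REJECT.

start: ε-closure({0}) = {0,2,4,6}
'c' @ 1: {1,2,3,4,5,6}  [accepting]
'd' @ 2: {1,2,3,4,6,7}  [accepting]
'd' @ 3: {1,2,3,4,6,7}  [accepting]
'd' @ 4: {1,2,3,4,6,7}  [accepting]
'd' @ 5: {1,2,3,4,6,7}  [accepting]
'd' @ 6: {1,2,3,4,6,7}  [accepting]
'e' @ 7: {}  — no active states
rest 'ca' ignored (set empty)
end set {} — state 1 not in

Answer: REJECT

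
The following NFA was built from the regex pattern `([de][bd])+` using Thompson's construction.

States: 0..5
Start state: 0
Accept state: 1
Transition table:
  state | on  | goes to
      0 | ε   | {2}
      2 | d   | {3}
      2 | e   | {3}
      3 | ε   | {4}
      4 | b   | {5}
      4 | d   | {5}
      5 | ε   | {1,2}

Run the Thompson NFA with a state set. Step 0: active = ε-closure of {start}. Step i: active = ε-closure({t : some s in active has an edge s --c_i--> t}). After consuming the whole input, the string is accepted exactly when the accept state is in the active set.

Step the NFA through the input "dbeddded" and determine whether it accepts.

initial (ε-close {0}): {0,2}
'd' @ 1: {3,4}
'b' @ 2: {1,2,5}  [accepting]
'e' @ 3: {3,4}
'd' @ 4: {1,2,5}  [accepting]
'd' @ 5: {3,4}
'd' @ 6: {1,2,5}  [accepting]
'e' @ 7: {3,4}
'd' @ 8: {1,2,5}  [accepting]
after full input: {1,2,5}  (accept=1 in)

Answer: ACCEPT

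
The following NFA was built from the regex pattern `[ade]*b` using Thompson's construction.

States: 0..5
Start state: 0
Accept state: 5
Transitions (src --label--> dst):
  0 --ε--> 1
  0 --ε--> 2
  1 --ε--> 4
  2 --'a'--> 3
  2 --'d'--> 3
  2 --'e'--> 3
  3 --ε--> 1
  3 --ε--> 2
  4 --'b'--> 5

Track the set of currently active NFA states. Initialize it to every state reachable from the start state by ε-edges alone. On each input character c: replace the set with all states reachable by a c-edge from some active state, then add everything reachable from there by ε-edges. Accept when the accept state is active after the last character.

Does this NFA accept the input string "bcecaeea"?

S₀ = ε-closure({0}) = {0,1,2,4}
'b' @ 1: {5}  (accept∈set)
'c' @ 2: {}  — no active states
rest 'ecaeea' ignored (set empty)
final: {}; accept 5 not in set

Answer: REJECT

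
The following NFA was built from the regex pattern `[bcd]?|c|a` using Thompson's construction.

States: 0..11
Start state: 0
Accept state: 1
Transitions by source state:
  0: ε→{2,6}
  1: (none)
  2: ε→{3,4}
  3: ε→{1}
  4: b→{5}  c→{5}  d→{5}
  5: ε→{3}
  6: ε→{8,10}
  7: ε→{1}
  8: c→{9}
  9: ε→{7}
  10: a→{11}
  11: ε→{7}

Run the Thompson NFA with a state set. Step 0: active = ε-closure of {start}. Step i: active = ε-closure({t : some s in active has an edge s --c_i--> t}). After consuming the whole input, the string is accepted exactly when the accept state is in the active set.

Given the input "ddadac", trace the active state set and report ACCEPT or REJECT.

Answer: REJECT

Trace:
start: ε-closure({0}) = {0,1,2,3,4,6,8,10}
'd' @ 1: {1,3,5}  ✓accept
'd' @ 2: {}  — state set empty
rest 'adac' ignored (set empty)
end set {} — state 1 not in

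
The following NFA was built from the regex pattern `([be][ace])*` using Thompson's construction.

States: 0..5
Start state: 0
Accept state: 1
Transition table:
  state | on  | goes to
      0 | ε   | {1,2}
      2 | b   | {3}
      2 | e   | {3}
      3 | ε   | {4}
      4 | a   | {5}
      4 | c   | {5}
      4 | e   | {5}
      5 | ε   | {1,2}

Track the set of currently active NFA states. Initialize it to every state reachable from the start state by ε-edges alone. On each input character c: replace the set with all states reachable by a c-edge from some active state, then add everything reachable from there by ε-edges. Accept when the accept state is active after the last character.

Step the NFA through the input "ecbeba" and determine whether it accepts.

initial (ε-close {0}): {0,1,2}
'e' @ 1: {3,4}
'c' @ 2: {1,2,5}  (accept∈set)
'b' @ 3: {3,4}
'e' @ 4: {1,2,5}  (accept∈set)
'b' @ 5: {3,4}
'a' @ 6: {1,2,5}  (accept∈set)
after full input: {1,2,5}  (accept=1 in)

Answer: ACCEPT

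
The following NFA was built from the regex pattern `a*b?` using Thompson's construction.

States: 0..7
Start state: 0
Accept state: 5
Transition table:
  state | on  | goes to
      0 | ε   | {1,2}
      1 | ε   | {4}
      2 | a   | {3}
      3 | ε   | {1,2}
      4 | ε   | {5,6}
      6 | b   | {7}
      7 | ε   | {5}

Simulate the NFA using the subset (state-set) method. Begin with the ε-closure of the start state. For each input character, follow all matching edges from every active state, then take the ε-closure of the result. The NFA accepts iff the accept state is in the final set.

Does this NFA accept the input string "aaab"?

Answer: ACCEPT

Steps:
S₀ = ε-closure({0}) = {0,1,2,4,5,6}
'a' @ 1: {1,2,3,4,5,6}  [accepting]
'a' @ 2: {1,2,3,4,5,6}  [accepting]
'a' @ 3: {1,2,3,4,5,6}  [accepting]
'b' @ 4: {5,7}  [accepting]
final: {5,7}; accept 5 in set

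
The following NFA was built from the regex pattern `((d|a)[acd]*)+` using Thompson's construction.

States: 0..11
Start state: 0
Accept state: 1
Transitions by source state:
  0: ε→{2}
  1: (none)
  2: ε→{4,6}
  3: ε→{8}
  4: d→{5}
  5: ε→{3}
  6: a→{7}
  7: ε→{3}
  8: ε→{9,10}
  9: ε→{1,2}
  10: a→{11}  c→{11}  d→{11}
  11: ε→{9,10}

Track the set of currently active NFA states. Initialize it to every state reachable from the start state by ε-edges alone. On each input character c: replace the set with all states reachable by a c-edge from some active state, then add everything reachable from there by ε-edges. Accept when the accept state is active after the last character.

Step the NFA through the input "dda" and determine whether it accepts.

Answer: ACCEPT

Derivation:
S₀ = ε-closure({0}) = {0,2,4,6}
'd' @ 1: {1,2,3,4,5,6,8,9,10}  (accept∈set)
'd' @ 2: {1,2,3,4,5,6,8,9,10,11}  (accept∈set)
'a' @ 3: {1,2,3,4,6,7,8,9,10,11}  (accept∈set)
end set {1,2,3,4,6,7,8,9,10,11} — state 1 in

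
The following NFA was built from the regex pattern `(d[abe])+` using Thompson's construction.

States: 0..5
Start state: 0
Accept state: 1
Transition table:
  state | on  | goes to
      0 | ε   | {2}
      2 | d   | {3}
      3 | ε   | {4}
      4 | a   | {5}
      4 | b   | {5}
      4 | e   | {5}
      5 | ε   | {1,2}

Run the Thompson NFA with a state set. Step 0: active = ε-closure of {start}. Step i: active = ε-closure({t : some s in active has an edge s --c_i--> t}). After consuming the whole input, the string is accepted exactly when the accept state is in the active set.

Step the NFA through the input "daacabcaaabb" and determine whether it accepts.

S₀ = ε-closure({0}) = {0,2}
'd' @ 1: {3,4}
'a' @ 2: {1,2,5}  (accept∈set)
'a' @ 3: {}  — no active states
rest 'cabcaaabb' ignored (set empty)
after full input: {}  (accept=1 not in)

Answer: REJECT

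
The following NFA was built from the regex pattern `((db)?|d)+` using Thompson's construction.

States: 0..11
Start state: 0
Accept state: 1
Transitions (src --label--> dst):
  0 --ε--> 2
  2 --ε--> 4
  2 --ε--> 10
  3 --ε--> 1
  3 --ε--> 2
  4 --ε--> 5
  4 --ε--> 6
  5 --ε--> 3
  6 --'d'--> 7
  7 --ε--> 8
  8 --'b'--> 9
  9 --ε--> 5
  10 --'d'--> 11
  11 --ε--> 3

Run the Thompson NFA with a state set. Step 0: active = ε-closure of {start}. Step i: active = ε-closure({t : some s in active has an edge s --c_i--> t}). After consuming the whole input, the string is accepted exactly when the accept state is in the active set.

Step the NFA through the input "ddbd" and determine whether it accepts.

Answer: ACCEPT

Trace:
S₀ = ε-closure({0}) = {0,1,2,3,4,5,6,10}
'd' @ 1: {1,2,3,4,5,6,7,8,10,11}  ✓accept
'd' @ 2: {1,2,3,4,5,6,7,8,10,11}  ✓accept
'b' @ 3: {1,2,3,4,5,6,9,10}  ✓accept
'd' @ 4: {1,2,3,4,5,6,7,8,10,11}  ✓accept
after full input: {1,2,3,4,5,6,7,8,10,11}  (accept=1 in)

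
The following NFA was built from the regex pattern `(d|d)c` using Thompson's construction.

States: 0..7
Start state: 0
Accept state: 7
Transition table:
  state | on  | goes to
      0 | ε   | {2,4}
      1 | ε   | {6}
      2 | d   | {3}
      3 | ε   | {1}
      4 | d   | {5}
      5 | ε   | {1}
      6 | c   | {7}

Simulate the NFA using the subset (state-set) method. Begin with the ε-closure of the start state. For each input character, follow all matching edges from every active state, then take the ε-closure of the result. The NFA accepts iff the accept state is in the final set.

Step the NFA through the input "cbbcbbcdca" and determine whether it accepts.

Answer: REJECT

Derivation:
S₀ = ε-closure({0}) = {0,2,4}
'c' @ 1: {}  — state set empty
rest 'bbcbbcdca' ignored (set empty)
after full input: {}  (accept=7 not in)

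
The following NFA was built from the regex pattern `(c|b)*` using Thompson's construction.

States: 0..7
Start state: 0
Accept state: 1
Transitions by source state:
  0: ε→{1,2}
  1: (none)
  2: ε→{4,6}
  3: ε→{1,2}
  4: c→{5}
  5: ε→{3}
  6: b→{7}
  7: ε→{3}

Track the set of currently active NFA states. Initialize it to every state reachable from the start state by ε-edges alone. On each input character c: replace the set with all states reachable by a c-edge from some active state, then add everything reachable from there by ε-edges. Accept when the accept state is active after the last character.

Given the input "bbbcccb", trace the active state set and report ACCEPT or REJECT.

S₀ = ε-closure({0}) = {0,1,2,4,6}
'b' @ 1: {1,2,3,4,6,7}  (accept∈set)
'b' @ 2: {1,2,3,4,6,7}  (accept∈set)
'b' @ 3: {1,2,3,4,6,7}  (accept∈set)
'c' @ 4: {1,2,3,4,5,6}  (accept∈set)
'c' @ 5: {1,2,3,4,5,6}  (accept∈set)
'c' @ 6: {1,2,3,4,5,6}  (accept∈set)
'b' @ 7: {1,2,3,4,6,7}  (accept∈set)
end set {1,2,3,4,6,7} — state 1 in

Answer: ACCEPT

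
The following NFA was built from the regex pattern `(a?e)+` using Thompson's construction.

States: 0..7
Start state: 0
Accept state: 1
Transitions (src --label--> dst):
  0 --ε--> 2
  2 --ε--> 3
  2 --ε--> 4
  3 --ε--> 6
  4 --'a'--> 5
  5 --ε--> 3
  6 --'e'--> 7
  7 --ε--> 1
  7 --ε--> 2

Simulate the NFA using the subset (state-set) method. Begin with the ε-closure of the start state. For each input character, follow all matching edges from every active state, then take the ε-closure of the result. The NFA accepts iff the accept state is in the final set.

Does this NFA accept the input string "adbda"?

Answer: REJECT

Steps:
S₀ = ε-closure({0}) = {0,2,3,4,6}
'a' @ 1: {3,5,6}
'd' @ 2: {}  — state set empty
rest 'bda' ignored (set empty)
end set {} — state 1 not in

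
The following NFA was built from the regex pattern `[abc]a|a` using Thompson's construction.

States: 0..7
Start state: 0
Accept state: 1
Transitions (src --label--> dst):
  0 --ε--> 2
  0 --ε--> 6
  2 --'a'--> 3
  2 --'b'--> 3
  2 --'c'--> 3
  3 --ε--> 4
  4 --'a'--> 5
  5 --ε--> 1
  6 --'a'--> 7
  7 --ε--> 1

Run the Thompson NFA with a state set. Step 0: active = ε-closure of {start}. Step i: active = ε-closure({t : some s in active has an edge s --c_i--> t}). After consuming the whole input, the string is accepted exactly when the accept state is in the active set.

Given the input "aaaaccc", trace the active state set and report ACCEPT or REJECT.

initial (ε-close {0}): {0,2,6}
'a' @ 1: {1,3,4,7}  ✓accept
'a' @ 2: {1,5}  ✓accept
'a' @ 3: {}  — state set empty
rest 'accc' ignored (set empty)
final: {}; accept 1 not in set

Answer: REJECT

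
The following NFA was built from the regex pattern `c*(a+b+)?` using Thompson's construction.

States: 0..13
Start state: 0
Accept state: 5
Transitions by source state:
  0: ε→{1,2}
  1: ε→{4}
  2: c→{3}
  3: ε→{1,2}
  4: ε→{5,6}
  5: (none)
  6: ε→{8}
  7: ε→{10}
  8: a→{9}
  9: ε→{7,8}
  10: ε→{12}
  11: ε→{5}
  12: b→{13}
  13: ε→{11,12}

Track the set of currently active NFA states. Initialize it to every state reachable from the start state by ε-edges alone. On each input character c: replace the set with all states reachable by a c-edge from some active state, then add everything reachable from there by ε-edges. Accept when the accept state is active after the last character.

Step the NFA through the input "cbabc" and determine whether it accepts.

S₀ = ε-closure({0}) = {0,1,2,4,5,6,8}
'c' @ 1: {1,2,3,4,5,6,8}  [accepting]
'b' @ 2: {}  — state set empty
rest 'abc' ignored (set empty)
after full input: {}  (accept=5 not in)

Answer: REJECT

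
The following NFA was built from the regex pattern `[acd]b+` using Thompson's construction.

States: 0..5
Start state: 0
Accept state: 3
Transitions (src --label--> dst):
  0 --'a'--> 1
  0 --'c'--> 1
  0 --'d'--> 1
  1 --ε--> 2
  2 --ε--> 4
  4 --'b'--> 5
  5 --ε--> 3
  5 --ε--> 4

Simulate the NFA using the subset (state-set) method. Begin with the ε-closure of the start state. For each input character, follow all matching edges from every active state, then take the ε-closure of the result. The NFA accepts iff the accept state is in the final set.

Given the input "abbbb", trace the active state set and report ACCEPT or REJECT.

S₀ = ε-closure({0}) = {0}
'a' @ 1: {1,2,4}
'b' @ 2: {3,4,5}  [accepting]
'b' @ 3: {3,4,5}  [accepting]
'b' @ 4: {3,4,5}  [accepting]
'b' @ 5: {3,4,5}  [accepting]
end set {3,4,5} — state 3 in

Answer: ACCEPT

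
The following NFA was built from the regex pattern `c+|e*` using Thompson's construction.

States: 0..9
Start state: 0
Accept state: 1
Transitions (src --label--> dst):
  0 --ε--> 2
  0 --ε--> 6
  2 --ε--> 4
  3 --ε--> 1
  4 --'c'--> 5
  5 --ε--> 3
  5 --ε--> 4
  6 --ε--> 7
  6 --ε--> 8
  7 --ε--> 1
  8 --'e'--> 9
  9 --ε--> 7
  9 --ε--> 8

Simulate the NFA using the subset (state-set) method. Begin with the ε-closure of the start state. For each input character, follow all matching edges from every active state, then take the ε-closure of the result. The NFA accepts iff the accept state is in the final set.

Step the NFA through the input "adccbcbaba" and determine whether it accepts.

Answer: REJECT

Steps:
initial (ε-close {0}): {0,1,2,4,6,7,8}
'a' @ 1: {}  — no active states
rest 'dccbcbaba' ignored (set empty)
final: {}; accept 1 not in set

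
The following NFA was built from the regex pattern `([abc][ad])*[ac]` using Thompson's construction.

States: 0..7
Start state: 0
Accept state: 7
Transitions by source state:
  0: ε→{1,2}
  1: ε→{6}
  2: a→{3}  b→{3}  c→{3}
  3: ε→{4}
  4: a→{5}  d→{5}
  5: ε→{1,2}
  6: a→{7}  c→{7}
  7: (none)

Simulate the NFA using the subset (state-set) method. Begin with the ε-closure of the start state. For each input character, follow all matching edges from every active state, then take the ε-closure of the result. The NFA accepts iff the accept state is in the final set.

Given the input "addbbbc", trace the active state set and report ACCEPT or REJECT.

S₀ = ε-closure({0}) = {0,1,2,6}
'a' @ 1: {3,4,7}  ✓accept
'd' @ 2: {1,2,5,6}
'd' @ 3: {}  — dead — no transitions
rest 'bbbc' ignored (set empty)
end set {} — state 7 not in

Answer: REJECT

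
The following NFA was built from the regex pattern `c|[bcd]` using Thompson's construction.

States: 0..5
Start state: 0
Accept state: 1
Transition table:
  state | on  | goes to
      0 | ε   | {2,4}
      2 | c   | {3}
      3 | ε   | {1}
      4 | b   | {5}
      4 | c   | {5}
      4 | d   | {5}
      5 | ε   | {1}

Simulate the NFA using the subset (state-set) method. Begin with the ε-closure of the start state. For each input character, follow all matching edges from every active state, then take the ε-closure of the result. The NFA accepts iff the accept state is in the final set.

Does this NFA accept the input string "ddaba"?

Answer: REJECT

Steps:
start: ε-closure({0}) = {0,2,4}
'd' @ 1: {1,5}  (accept∈set)
'd' @ 2: {}  — no active states
rest 'aba' ignored (set empty)
final: {}; accept 1 not in set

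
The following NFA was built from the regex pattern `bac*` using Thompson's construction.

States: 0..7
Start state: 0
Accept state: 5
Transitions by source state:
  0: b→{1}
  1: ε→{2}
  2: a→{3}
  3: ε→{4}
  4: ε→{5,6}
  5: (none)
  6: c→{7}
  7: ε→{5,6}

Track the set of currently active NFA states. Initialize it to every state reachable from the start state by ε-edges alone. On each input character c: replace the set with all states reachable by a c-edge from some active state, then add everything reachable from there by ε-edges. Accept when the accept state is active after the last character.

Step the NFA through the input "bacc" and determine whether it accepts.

Answer: ACCEPT

Trace:
initial (ε-close {0}): {0}
'b' @ 1: {1,2}
'a' @ 2: {3,4,5,6}  ✓accept
'c' @ 3: {5,6,7}  ✓accept
'c' @ 4: {5,6,7}  ✓accept
end set {5,6,7} — state 5 in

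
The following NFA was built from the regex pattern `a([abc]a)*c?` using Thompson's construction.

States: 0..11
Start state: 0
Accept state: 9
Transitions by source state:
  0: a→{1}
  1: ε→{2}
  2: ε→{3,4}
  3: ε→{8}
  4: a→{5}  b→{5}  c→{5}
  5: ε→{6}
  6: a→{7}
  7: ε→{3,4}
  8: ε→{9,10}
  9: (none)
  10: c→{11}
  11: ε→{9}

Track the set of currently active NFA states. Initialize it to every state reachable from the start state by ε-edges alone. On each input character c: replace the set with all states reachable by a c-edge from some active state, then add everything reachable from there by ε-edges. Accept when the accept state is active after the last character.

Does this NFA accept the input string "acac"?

Answer: ACCEPT

Trace:
initial (ε-close {0}): {0}
'a' @ 1: {1,2,3,4,8,9,10}  [accepting]
'c' @ 2: {5,6,9,11}  [accepting]
'a' @ 3: {3,4,7,8,9,10}  [accepting]
'c' @ 4: {5,6,9,11}  [accepting]
end set {5,6,9,11} — state 9 in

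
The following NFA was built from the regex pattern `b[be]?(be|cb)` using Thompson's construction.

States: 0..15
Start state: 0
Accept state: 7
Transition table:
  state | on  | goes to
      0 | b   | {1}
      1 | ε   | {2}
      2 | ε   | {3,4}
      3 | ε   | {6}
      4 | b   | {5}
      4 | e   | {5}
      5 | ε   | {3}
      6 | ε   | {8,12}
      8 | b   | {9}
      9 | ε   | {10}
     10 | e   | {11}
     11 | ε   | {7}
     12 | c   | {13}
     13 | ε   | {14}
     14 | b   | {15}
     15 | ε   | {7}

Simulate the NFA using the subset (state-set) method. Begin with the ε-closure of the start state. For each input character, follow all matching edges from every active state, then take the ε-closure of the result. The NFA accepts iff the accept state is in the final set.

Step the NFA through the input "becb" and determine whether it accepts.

start: ε-closure({0}) = {0}
'b' @ 1: {1,2,3,4,6,8,12}
'e' @ 2: {3,5,6,8,12}
'c' @ 3: {13,14}
'b' @ 4: {7,15}  (accept∈set)
after full input: {7,15}  (accept=7 in)

Answer: ACCEPT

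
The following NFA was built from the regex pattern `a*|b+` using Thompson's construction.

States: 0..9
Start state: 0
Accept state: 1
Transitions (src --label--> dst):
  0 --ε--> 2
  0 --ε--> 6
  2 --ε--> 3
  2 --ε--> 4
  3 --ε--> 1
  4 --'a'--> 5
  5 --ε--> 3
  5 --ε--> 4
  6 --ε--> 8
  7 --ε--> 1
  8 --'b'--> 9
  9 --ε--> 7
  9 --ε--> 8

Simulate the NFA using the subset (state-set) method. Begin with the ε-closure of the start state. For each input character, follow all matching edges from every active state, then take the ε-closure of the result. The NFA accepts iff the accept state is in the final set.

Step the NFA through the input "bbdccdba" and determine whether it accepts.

Answer: REJECT

Trace:
S₀ = ε-closure({0}) = {0,1,2,3,4,6,8}
'b' @ 1: {1,7,8,9}  ✓accept
'b' @ 2: {1,7,8,9}  ✓accept
'd' @ 3: {}  — state set empty
rest 'ccdba' ignored (set empty)
final: {}; accept 1 not in set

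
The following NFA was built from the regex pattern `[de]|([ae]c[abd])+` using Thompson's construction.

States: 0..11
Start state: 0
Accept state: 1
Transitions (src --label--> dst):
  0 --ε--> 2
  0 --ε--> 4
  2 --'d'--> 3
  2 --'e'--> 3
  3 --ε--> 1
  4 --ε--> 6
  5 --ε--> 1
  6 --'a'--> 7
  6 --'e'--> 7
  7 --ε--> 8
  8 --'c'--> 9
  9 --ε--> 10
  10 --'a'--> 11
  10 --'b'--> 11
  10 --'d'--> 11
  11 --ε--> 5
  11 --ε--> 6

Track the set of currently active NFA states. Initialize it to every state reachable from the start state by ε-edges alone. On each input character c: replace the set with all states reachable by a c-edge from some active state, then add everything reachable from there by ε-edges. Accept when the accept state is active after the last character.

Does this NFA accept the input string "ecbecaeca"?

S₀ = ε-closure({0}) = {0,2,4,6}
'e' @ 1: {1,3,7,8}  ✓accept
'c' @ 2: {9,10}
'b' @ 3: {1,5,6,11}  ✓accept
'e' @ 4: {7,8}
'c' @ 5: {9,10}
'a' @ 6: {1,5,6,11}  ✓accept
'e' @ 7: {7,8}
'c' @ 8: {9,10}
'a' @ 9: {1,5,6,11}  ✓accept
end set {1,5,6,11} — state 1 in

Answer: ACCEPT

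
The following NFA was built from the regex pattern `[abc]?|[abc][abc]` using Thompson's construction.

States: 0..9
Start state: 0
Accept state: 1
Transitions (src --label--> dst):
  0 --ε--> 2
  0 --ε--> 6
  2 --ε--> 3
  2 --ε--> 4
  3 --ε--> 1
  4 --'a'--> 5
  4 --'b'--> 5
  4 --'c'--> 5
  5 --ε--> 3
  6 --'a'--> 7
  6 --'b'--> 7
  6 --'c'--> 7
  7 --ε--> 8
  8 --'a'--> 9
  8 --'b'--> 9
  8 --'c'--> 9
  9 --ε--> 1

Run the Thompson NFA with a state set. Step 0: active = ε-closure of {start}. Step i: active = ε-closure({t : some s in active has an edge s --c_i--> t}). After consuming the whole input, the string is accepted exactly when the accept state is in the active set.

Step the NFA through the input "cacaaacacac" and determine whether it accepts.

Answer: REJECT

Steps:
S₀ = ε-closure({0}) = {0,1,2,3,4,6}
'c' @ 1: {1,3,5,7,8}  ✓accept
'a' @ 2: {1,9}  ✓accept
'c' @ 3: {}  — dead — no transitions
rest 'aaacacac' ignored (set empty)
end set {} — state 1 not in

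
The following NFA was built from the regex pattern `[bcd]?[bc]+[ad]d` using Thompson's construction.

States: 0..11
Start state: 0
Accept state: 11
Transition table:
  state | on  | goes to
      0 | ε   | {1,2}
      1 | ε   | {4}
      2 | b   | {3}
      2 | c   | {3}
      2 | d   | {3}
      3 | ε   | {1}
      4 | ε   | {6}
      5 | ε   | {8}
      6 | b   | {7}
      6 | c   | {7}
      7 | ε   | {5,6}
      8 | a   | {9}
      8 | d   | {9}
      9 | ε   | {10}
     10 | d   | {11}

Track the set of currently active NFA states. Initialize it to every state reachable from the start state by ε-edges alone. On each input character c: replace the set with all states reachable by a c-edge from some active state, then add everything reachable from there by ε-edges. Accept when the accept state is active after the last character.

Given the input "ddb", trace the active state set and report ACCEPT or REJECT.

Answer: REJECT

Derivation:
S₀ = ε-closure({0}) = {0,1,2,4,6}
'd' @ 1: {1,3,4,6}
'd' @ 2: {}  — no active states
rest 'b' ignored (set empty)
after full input: {}  (accept=11 not in)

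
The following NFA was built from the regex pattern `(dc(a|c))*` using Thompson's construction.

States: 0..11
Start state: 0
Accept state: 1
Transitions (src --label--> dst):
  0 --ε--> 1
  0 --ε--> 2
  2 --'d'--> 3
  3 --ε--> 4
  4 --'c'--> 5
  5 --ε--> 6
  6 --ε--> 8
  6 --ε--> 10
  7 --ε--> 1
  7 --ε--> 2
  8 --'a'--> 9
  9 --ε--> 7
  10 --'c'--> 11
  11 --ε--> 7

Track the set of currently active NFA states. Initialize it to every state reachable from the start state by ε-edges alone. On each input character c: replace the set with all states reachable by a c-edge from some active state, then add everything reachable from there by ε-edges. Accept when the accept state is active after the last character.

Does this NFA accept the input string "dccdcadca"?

initial (ε-close {0}): {0,1,2}
'd' @ 1: {3,4}
'c' @ 2: {5,6,8,10}
'c' @ 3: {1,2,7,11}  [accepting]
'd' @ 4: {3,4}
'c' @ 5: {5,6,8,10}
'a' @ 6: {1,2,7,9}  [accepting]
'd' @ 7: {3,4}
'c' @ 8: {5,6,8,10}
'a' @ 9: {1,2,7,9}  [accepting]
end set {1,2,7,9} — state 1 in

Answer: ACCEPT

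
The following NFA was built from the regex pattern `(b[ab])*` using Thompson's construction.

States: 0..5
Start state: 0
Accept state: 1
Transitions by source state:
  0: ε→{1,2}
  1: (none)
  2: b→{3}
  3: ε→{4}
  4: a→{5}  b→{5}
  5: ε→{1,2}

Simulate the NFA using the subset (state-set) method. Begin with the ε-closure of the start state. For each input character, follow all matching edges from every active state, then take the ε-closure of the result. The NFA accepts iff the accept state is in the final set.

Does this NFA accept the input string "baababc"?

initial (ε-close {0}): {0,1,2}
'b' @ 1: {3,4}
'a' @ 2: {1,2,5}  ✓accept
'a' @ 3: {}  — state set empty
rest 'babc' ignored (set empty)
final: {}; accept 1 not in set

Answer: REJECT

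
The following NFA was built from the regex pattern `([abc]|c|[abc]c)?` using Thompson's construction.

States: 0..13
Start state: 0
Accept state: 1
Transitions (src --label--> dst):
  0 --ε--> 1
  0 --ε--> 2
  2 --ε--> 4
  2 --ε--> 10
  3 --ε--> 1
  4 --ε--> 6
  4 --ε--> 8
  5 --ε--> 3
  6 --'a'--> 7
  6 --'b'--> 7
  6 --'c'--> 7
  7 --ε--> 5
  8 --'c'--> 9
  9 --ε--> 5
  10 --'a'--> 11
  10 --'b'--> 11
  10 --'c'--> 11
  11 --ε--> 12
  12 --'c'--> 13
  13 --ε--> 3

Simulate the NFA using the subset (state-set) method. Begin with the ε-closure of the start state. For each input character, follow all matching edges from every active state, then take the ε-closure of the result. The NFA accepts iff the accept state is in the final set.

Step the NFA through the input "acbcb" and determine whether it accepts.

Answer: REJECT

Trace:
start: ε-closure({0}) = {0,1,2,4,6,8,10}
'a' @ 1: {1,3,5,7,11,12}  (accept∈set)
'c' @ 2: {1,3,13}  (accept∈set)
'b' @ 3: {}  — state set empty
rest 'cb' ignored (set empty)
final: {}; accept 1 not in set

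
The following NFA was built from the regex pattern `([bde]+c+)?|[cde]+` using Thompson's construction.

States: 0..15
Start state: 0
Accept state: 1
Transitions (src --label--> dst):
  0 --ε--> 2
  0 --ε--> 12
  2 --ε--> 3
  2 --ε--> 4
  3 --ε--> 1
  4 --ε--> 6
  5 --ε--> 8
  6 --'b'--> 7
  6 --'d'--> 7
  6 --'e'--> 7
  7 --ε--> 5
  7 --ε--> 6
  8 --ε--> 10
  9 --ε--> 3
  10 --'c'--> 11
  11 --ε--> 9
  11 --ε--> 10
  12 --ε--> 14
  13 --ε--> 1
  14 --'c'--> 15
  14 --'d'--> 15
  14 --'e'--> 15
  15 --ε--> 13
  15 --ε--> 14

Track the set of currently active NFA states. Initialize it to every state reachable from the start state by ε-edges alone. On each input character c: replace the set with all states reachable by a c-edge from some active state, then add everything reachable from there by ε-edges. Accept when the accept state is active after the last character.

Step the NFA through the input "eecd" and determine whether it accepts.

Answer: ACCEPT

Steps:
initial (ε-close {0}): {0,1,2,3,4,6,12,14}
'e' @ 1: {1,5,6,7,8,10,13,14,15}  ✓accept
'e' @ 2: {1,5,6,7,8,10,13,14,15}  ✓accept
'c' @ 3: {1,3,9,10,11,13,14,15}  ✓accept
'd' @ 4: {1,13,14,15}  ✓accept
final: {1,13,14,15}; accept 1 in set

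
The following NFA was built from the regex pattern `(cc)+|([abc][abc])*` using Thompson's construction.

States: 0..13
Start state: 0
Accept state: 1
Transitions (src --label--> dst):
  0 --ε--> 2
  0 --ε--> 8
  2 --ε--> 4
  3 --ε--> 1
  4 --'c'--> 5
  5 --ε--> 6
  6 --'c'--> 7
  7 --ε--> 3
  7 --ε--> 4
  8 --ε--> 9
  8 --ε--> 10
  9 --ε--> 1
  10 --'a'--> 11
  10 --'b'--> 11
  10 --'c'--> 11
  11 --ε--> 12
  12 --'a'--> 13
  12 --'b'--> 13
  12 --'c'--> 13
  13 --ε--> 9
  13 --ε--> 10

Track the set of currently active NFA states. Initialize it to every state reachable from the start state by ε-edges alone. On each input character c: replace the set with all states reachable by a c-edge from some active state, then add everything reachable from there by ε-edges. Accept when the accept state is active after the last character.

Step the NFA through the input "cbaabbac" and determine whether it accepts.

Answer: ACCEPT

Trace:
start: ε-closure({0}) = {0,1,2,4,8,9,10}
'c' @ 1: {5,6,11,12}
'b' @ 2: {1,9,10,13}  (accept∈set)
'a' @ 3: {11,12}
'a' @ 4: {1,9,10,13}  (accept∈set)
'b' @ 5: {11,12}
'b' @ 6: {1,9,10,13}  (accept∈set)
'a' @ 7: {11,12}
'c' @ 8: {1,9,10,13}  (accept∈set)
final: {1,9,10,13}; accept 1 in set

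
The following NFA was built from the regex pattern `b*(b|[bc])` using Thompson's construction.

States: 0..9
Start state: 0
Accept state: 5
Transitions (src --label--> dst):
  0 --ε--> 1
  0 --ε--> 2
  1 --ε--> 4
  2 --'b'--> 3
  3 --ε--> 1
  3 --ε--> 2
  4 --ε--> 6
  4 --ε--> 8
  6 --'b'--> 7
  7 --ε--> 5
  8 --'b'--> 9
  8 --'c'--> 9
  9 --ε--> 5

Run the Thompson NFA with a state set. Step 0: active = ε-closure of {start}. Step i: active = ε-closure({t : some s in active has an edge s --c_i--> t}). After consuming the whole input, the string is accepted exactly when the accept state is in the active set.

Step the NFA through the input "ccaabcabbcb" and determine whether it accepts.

Answer: REJECT

Steps:
start: ε-closure({0}) = {0,1,2,4,6,8}
'c' @ 1: {5,9}  ✓accept
'c' @ 2: {}  — dead — no transitions
rest 'aabcabbcb' ignored (set empty)
final: {}; accept 5 not in set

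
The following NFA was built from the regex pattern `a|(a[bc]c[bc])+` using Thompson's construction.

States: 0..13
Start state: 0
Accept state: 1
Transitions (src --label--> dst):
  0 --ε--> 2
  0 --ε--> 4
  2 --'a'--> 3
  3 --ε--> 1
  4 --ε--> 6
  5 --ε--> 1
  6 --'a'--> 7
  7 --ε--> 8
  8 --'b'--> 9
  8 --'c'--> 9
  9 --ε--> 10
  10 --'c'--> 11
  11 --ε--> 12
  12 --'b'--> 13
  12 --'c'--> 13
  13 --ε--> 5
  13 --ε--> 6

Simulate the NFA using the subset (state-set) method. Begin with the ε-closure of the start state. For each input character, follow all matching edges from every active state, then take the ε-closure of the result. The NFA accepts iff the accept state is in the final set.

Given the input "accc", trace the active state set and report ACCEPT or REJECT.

S₀ = ε-closure({0}) = {0,2,4,6}
'a' @ 1: {1,3,7,8}  (accept∈set)
'c' @ 2: {9,10}
'c' @ 3: {11,12}
'c' @ 4: {1,5,6,13}  (accept∈set)
after full input: {1,5,6,13}  (accept=1 in)

Answer: ACCEPT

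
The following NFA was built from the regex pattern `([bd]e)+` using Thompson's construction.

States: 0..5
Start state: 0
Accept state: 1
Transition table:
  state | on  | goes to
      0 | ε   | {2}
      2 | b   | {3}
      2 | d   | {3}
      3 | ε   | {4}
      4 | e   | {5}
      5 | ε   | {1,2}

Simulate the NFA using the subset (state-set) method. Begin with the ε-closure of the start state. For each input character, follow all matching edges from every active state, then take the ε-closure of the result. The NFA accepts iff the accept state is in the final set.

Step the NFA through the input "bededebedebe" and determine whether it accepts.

Answer: ACCEPT

Trace:
initial (ε-close {0}): {0,2}
'b' @ 1: {3,4}
'e' @ 2: {1,2,5}  [accepting]
'd' @ 3: {3,4}
'e' @ 4: {1,2,5}  [accepting]
'd' @ 5: {3,4}
'e' @ 6: {1,2,5}  [accepting]
'b' @ 7: {3,4}
'e' @ 8: {1,2,5}  [accepting]
'd' @ 9: {3,4}
'e' @ 10: {1,2,5}  [accepting]
'b' @ 11: {3,4}
'e' @ 12: {1,2,5}  [accepting]
end set {1,2,5} — state 1 in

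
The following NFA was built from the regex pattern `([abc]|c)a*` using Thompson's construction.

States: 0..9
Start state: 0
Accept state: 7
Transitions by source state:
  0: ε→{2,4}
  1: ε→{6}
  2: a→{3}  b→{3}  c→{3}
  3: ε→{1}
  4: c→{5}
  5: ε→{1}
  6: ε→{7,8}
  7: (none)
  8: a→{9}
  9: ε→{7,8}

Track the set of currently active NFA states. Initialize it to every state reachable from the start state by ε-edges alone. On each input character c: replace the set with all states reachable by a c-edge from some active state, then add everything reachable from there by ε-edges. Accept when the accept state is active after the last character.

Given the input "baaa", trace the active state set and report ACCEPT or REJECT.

Answer: ACCEPT

Steps:
start: ε-closure({0}) = {0,2,4}
'b' @ 1: {1,3,6,7,8}  [accepting]
'a' @ 2: {7,8,9}  [accepting]
'a' @ 3: {7,8,9}  [accepting]
'a' @ 4: {7,8,9}  [accepting]
final: {7,8,9}; accept 7 in set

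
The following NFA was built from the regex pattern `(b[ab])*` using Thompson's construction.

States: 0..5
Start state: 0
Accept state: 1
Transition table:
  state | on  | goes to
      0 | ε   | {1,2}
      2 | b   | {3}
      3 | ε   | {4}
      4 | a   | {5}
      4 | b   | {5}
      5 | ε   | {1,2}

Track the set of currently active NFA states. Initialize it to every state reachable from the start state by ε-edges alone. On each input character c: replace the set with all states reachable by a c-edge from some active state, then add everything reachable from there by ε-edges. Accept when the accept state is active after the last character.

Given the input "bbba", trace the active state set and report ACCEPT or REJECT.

start: ε-closure({0}) = {0,1,2}
'b' @ 1: {3,4}
'b' @ 2: {1,2,5}  (accept∈set)
'b' @ 3: {3,4}
'a' @ 4: {1,2,5}  (accept∈set)
end set {1,2,5} — state 1 in

Answer: ACCEPT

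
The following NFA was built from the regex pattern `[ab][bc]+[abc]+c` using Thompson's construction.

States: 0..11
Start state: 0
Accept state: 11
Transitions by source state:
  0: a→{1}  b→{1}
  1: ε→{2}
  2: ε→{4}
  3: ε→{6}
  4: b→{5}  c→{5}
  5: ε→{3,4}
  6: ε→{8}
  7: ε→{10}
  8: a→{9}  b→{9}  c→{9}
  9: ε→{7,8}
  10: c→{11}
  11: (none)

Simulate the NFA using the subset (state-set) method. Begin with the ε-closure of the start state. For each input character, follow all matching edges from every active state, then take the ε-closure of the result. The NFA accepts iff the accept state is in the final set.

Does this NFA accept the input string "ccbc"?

start: ε-closure({0}) = {0}
'c' @ 1: {}  — no active states
rest 'cbc' ignored (set empty)
final: {}; accept 11 not in set

Answer: REJECT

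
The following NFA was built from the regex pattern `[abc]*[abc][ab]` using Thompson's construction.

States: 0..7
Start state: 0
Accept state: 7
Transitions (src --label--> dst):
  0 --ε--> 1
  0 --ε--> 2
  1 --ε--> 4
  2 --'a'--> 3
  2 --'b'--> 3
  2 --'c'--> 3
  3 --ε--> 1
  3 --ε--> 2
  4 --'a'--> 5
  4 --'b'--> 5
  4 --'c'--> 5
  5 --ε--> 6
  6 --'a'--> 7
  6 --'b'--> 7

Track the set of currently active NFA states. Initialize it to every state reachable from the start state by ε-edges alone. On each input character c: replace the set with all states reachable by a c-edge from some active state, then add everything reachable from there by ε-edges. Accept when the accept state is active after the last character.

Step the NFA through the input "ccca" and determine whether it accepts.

S₀ = ε-closure({0}) = {0,1,2,4}
'c' @ 1: {1,2,3,4,5,6}
'c' @ 2: {1,2,3,4,5,6}
'c' @ 3: {1,2,3,4,5,6}
'a' @ 4: {1,2,3,4,5,6,7}  ✓accept
end set {1,2,3,4,5,6,7} — state 7 in

Answer: ACCEPT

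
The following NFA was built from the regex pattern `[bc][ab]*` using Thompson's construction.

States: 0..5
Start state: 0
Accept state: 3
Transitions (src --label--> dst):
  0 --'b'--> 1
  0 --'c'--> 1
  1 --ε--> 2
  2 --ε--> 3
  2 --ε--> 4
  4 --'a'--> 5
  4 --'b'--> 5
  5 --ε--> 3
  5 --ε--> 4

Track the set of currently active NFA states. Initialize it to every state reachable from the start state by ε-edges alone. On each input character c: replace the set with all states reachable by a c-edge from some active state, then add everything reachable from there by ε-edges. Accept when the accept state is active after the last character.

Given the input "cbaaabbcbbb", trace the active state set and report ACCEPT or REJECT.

S₀ = ε-closure({0}) = {0}
'c' @ 1: {1,2,3,4}  (accept∈set)
'b' @ 2: {3,4,5}  (accept∈set)
'a' @ 3: {3,4,5}  (accept∈set)
'a' @ 4: {3,4,5}  (accept∈set)
'a' @ 5: {3,4,5}  (accept∈set)
'b' @ 6: {3,4,5}  (accept∈set)
'b' @ 7: {3,4,5}  (accept∈set)
'c' @ 8: {}  — state set empty
rest 'bbb' ignored (set empty)
end set {} — state 3 not in

Answer: REJECT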